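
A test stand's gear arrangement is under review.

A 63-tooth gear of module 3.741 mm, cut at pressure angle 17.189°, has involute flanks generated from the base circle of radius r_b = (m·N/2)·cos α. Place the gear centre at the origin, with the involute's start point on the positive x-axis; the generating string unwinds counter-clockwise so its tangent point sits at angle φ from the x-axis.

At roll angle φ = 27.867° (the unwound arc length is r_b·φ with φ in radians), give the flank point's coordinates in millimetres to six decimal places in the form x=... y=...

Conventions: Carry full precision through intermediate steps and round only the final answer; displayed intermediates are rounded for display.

topology: single-mesh involute geometry — m = 3.741, N = 63
pitch radius r_p = m·N/2 = 3.741·63/2 = 117.841500
base radius r_b = r_p·cos α = 117.841500·cos 17.189° = 112.578123
roll angle φ = 27.867° = 0.48637090 rad
x = r_b·(cos φ + φ·sin φ) = 125.116493
y = r_b·(sin φ − φ·cos φ) = 4.216256

x=125.116493 y=4.216256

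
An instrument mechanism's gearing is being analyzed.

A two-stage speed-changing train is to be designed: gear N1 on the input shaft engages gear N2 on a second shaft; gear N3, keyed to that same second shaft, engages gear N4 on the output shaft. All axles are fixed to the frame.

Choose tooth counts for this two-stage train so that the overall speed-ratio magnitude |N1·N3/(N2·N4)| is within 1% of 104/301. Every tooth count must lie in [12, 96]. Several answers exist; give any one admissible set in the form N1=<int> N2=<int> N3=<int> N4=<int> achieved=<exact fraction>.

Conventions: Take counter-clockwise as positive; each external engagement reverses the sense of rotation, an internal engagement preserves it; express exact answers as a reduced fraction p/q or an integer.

N1=13 N2=14 N3=16 N4=43 achieved=104/301

design class (target 104/301): fixed-axis compound train
target = 104/301 in lowest terms: an exact hit needs N1·N3 = k·104 and N2·N4 = k·301 for one integer k, every count in [12, 96]; additionally prefer no 1:1 stage (N1 ≠ N2, N3 ≠ N4)
k = 1: no 1:1-free in-range split of k·104 and k·301 into factor pairs; take k = 2
k = 2: N1·N3 = 208 = 13·16, N2·N4 = 602 = 14·43
achieved = 13·16/(14·43) = 104/301; |achieved − target| = 0 ≤ 26/7525 ✓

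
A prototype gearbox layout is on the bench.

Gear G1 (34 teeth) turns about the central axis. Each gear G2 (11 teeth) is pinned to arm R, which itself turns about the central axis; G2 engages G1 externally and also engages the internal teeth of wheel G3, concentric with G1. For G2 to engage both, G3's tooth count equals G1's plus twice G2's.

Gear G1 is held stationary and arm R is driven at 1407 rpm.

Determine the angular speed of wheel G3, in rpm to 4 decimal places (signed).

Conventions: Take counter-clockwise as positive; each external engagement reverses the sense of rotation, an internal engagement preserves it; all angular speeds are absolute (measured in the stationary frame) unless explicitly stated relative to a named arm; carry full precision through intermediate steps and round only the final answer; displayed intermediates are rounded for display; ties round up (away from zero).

recognized (axles ride arm R): planetary set, 34/11/56 teeth
normalise by the input: solve with ω_arm = 1, then scale by 1407 rpm
ring teeth: 34 + 2·11 = 56
34(ω_sun−ω_arm) = −56(ω_ring−ω_arm),  ω_sun = 0, ω_arm = 1
ω_ring = 1 − (34/56)(0−1) = 45/28
scale: ω_ring = 45/28 × 1407 rpm = +2261.2500 rpm

+2261.2500 rpm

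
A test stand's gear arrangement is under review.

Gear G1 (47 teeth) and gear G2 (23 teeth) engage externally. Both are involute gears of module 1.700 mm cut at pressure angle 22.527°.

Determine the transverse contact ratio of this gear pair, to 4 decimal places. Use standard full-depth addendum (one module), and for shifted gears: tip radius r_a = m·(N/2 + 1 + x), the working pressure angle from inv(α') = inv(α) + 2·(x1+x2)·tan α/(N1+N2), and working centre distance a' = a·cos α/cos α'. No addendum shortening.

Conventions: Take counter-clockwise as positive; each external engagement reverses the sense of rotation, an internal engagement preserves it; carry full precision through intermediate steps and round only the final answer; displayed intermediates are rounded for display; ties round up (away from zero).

1.5645

single-mesh involute tooth geometry (47T engaging 23T at module 1.700)
base radii: r_b1 = 36.901779, r_b2 = 18.058317
tip radii: r_a1 = 41.650000, r_a2 = 21.250000
no profile shift: α' = α, a' = a
action lengths: √(r_a1²−r_b1²) = 19.312722, √(r_a2²−r_b2²) = 11.200878
base pitch p_b = π·m·cos α = 4.933207
CR = (19.312722 + 11.200878 − 59.500000·sin 22.52700°)/4.933207 = 1.564507
contact ratio ≈ 1.5645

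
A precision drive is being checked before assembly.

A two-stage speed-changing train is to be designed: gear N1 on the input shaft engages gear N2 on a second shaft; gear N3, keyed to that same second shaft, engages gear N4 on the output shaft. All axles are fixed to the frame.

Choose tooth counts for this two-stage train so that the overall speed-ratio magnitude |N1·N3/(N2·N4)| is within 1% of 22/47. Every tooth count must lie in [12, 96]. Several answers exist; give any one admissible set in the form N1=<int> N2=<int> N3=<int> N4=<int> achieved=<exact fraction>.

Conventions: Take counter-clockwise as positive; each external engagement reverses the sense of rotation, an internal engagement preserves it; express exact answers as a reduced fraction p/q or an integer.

N1=12 N2=47 N3=22 N4=12 achieved=22/47

class = fixed-axis compound train [2-stage, 22/47 wanted]
target = 22/47 in lowest terms: an exact hit needs N1·N3 = k·22 and N2·N4 = k·47 for one integer k, every count in [12, 96]; additionally prefer no 1:1 stage (N1 ≠ N2, N3 ≠ N4)
k = 1…11: no 1:1-free in-range split of k·22 and k·47 into factor pairs; take k = 12
k = 12: N1·N3 = 264 = 12·22, N2·N4 = 564 = 47·12
achieved = 12·22/(47·12) = 22/47; |achieved − target| = 0 ≤ 11/2350 ✓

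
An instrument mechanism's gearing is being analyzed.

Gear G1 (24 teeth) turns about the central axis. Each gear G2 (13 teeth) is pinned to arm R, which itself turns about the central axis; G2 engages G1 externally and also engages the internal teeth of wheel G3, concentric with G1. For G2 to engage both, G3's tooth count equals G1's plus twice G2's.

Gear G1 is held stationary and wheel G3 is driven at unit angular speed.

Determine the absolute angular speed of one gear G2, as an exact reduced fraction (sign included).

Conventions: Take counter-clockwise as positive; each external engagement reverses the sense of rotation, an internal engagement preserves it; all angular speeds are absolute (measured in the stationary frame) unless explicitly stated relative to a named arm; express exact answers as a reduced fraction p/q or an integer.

25/13

recognized (axles ride arm R): planetary set, 24/13/50 teeth
ring teeth: 24 + 2·13 = 50
24(ω_sun−ω_arm) = −50(ω_ring−ω_arm),  ω_sun = 0, ω_ring = 1
24(0−ω_arm) = −50(1−ω_arm)  ⇒  74·ω_arm = 50  ⇒  ω_arm = 25/37
sun–planet mesh: 24·(0−25/37) = −13·(ω_p−ω_arm)  ⇒  ω_p−ω_arm = 600/481
ω_p = 25/37 + 600/481 = 25/13
exact speed ratio = 25/13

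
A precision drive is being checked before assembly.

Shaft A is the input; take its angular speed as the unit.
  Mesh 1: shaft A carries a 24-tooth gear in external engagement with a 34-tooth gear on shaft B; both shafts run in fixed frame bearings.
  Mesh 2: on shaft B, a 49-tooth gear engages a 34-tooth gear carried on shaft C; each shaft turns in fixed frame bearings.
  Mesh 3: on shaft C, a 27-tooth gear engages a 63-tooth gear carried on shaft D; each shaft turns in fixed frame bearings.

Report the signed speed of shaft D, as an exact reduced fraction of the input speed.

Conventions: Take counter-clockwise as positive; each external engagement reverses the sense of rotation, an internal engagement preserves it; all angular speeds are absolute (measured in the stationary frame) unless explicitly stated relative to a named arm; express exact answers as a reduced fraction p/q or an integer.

-126/289

3-mesh fixed-axis compound train (all bearings frame-fixed)
mesh 1 [24T→34T]: |ω|/ω_in = 1×24/34 = 12/17, sense flips to −
mesh 2 [49T→34T]: |ω|/ω_in = (12/17)×49/34 = 294/289, sense flips to +
mesh 3 [27T→63T]: |ω|/ω_in = (294/289)×27/63 = 126/289, sense flips to −
signed output speed (× input speed) = -126/289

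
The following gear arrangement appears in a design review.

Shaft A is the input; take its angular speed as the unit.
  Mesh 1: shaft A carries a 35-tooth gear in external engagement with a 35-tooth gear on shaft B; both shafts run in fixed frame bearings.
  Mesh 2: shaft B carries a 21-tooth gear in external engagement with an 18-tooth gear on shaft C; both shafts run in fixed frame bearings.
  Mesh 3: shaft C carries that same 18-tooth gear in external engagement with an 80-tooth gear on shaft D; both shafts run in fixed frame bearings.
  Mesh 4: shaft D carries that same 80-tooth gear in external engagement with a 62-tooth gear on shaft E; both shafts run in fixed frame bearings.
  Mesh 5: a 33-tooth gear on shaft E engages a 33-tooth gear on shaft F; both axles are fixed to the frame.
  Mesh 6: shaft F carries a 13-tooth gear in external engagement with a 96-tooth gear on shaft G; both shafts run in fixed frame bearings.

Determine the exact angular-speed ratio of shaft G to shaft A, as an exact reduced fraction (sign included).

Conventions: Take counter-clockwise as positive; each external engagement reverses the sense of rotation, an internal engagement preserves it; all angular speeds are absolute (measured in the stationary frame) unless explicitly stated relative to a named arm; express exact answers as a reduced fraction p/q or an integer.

class = fixed-axis compound train [6 meshes; 6 ratios multiply, 6 sense flips]
mesh 1 [35T→35T]: running ratio 1, sense −
mesh 2 [21T→18T]: running ratio 7/6, sense +
mesh 3 [18T→80T]: running ratio 21/80, sense −
mesh 4 [80T→62T]: running ratio 21/62, sense +
mesh 5 [33T→33T]: running ratio 21/62, sense −
mesh 6 [13T→96T]: running ratio 91/1984, sense +
ω_out/ω_in = 91/1984

91/1984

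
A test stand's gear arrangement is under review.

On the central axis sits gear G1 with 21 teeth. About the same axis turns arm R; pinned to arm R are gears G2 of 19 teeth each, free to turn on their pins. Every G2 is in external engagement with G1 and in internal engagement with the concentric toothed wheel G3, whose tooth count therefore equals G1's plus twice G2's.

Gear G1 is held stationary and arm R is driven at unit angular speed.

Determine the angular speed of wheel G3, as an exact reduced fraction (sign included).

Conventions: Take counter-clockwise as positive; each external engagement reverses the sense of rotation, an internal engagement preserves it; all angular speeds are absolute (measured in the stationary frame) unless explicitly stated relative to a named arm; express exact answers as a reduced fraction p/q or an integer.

80/59

recognized (axles ride arm R): planetary set, 21/19/59 teeth
ring teeth: 21 + 2·19 = 59
21(ω_sun−ω_arm) = −59(ω_ring−ω_arm),  ω_sun = 0, ω_arm = 1
ω_ring = 1 − (21/59)(0−1) = 80/59
exact speed ratio = 80/59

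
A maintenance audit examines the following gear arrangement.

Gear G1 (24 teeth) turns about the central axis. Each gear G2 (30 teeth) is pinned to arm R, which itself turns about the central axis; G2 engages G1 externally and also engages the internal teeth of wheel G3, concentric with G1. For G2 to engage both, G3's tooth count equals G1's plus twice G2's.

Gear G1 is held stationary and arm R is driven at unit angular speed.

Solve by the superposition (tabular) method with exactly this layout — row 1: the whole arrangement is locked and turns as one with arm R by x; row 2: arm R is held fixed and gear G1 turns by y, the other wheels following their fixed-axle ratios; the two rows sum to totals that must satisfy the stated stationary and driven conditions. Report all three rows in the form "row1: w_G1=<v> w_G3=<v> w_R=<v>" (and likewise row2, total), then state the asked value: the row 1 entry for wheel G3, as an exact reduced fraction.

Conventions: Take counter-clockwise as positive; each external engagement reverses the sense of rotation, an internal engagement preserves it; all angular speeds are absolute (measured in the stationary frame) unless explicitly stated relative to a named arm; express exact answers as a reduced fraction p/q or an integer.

class = planetary set [G3 = 24+2·30 = 84; Willis about the carrier]
row 1 (train locked, turned with arm): all members turn x
row 2 — arm fixed, fixed-axis ratios: sun y, ring −(24/84)·y, arm 0
boundary: total ω_sun = x + y = 0 and total ω_arm = x = 1  ⇒  y = -1, x = 1
row 2 ring = −(24/84)·(-1) = 2/7
totals (row 1 + row 2): sun 1 + (-1) = 0, ring 1 + 2/7 = 9/7, arm 1 + 0 = 1
asked cell (row1, ring) = 1

row1: w_G1=1 w_G3=1 w_R=1
row2: w_G1=-1 w_G3=2/7 w_R=0
total: w_G1=0 w_G3=9/7 w_R=1
asked value: 1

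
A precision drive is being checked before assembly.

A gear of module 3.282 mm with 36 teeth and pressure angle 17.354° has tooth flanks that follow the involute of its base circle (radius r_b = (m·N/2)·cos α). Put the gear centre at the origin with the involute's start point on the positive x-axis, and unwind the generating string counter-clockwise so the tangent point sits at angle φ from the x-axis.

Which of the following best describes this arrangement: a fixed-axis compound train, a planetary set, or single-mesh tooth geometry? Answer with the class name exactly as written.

recognized (one wheel, involute flank): single-mesh tooth geometry, m = 3.282, N = 36
classification: single-mesh tooth geometry

single-mesh tooth geometry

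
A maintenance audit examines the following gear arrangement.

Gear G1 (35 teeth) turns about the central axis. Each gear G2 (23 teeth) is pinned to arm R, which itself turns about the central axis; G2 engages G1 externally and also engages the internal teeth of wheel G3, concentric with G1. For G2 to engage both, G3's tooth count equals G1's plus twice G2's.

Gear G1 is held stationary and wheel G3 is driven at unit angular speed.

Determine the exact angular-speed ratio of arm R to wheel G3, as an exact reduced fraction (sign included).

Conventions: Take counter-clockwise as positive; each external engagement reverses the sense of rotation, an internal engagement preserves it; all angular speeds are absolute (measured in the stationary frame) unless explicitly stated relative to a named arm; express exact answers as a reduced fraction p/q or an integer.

81/116

planetary set (35T centre, 23T on arm, 81T internal) — Willis relation
ring teeth: 35 + 2·23 = 81
35(ω_sun−ω_arm) = −81(ω_ring−ω_arm),  ω_sun = 0, ω_ring = 1
35(0−ω_arm) = −81(1−ω_arm)  ⇒  116·ω_arm = 81  ⇒  ω_arm = 81/116
ω_out/ω_in = 81/116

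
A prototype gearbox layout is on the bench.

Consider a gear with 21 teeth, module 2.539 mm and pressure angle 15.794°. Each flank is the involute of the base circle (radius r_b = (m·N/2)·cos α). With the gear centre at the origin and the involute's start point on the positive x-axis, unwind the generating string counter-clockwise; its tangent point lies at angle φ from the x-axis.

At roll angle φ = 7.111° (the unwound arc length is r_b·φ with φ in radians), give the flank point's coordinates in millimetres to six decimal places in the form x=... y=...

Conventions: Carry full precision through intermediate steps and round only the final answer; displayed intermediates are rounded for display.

x=25.849822 y=0.016322

class = single-mesh tooth geometry [base-circle involute, m = 2.539, 21T]
pitch radius r_p = m·N/2 = 2.539·21/2 = 26.659500
base radius r_b = r_p·cos α = 26.659500·cos 15.794° = 25.653011
roll angle φ = 7.111° = 0.12411036 rad
x = r_b·(cos φ + φ·sin φ) = 25.849822
y = r_b·(sin φ − φ·cos φ) = 0.016322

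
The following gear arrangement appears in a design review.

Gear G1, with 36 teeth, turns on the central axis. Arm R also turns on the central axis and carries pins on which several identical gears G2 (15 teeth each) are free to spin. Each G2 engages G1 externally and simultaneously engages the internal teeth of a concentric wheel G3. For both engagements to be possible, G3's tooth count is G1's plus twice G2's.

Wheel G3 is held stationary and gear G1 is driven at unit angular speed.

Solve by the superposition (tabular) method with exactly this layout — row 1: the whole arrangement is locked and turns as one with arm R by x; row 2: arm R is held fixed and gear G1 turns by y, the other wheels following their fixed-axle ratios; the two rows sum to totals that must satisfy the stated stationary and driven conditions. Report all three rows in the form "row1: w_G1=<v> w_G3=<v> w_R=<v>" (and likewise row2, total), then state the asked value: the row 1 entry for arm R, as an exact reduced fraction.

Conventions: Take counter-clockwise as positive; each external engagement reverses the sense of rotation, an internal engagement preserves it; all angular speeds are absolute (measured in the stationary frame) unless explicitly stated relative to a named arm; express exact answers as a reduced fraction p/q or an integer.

row1: w_G1=6/17 w_G3=6/17 w_R=6/17
row2: w_G1=11/17 w_G3=-6/17 w_R=0
total: w_G1=1 w_G3=0 w_R=6/17
asked value: 6/17

planetary set (36T centre, 15T on arm, 66T internal) — Willis relation
row 1 — lock + rotate with arm: ω_sun = ω_ring = ω_arm = x
superposition row 2 [arm held]: sun y, ring −(36/66)·y, arm 0
boundary: total ω_ring = x − (36/66)·y = 0 and total ω_sun = x + y = 1  ⇒  y = 11/17, x = 6/17
row 2 ring = −(36/66)·11/17 = -6/17
totals (row 1 + row 2): sun 6/17 + 11/17 = 1, ring 6/17 + (-6/17) = 0, arm 6/17 + 0 = 6/17
asked cell (row1, arm) = 6/17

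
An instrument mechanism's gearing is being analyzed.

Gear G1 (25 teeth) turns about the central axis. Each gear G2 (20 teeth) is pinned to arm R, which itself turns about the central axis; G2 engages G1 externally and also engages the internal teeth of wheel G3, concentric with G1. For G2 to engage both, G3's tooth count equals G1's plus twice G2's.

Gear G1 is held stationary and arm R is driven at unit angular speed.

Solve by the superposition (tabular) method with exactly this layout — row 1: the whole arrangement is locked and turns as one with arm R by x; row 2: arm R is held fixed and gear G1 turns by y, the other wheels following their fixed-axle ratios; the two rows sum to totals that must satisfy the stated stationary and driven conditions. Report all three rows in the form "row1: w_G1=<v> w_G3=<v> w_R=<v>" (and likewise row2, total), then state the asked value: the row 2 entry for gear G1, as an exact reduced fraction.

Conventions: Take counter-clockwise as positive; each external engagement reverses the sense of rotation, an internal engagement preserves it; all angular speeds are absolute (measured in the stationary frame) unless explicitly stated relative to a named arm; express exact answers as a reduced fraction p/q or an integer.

class = planetary set [G3 = 25+2·20 = 65; Willis about the carrier]
row 1 (train locked, turned with arm): all members turn x
row 2 (arm held, sun turns y): ω_ring = −(25/65)·y, ω_arm = 0
boundary: total ω_sun = x + y = 0 and total ω_arm = x = 1  ⇒  y = -1, x = 1
row 2 ring = −(25/65)·(-1) = 5/13
totals (row 1 + row 2): sun 1 + (-1) = 0, ring 1 + 5/13 = 18/13, arm 1 + 0 = 1
asked cell (row2, sun) = -1

row1: w_G1=1 w_G3=1 w_R=1
row2: w_G1=-1 w_G3=5/13 w_R=0
total: w_G1=0 w_G3=18/13 w_R=1
asked value: -1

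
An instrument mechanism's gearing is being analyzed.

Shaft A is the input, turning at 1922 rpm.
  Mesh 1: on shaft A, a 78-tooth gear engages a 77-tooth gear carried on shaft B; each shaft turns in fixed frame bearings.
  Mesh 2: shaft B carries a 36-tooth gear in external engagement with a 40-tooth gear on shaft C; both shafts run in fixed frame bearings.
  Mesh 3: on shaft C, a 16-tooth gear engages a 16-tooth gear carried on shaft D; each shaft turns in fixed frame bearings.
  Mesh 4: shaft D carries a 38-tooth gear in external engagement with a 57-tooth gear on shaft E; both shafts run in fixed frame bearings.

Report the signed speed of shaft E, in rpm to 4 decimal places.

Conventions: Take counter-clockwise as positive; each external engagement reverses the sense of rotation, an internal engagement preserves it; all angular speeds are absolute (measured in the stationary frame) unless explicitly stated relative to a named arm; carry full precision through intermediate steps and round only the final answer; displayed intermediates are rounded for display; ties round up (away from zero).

+1168.1766 rpm

topology: fixed-axis compound train — 4 meshes, A→E
mesh 1 [78T→77T]: ω = 1922.0000×78/77 = 1946.9610 rpm, sense flips to −
mesh 2 [36T→40T]: ω = 1946.9610×36/40 = 1752.2649 rpm, sense flips to +
mesh 3 [16T→16T]: ω = 1752.2649×16/16 = 1752.2649 rpm, sense flips to −
mesh 4 [38T→57T]: ω = 1752.2649×38/57 = 1168.1766 rpm, sense flips to +
signed output speed = +1168.1766 rpm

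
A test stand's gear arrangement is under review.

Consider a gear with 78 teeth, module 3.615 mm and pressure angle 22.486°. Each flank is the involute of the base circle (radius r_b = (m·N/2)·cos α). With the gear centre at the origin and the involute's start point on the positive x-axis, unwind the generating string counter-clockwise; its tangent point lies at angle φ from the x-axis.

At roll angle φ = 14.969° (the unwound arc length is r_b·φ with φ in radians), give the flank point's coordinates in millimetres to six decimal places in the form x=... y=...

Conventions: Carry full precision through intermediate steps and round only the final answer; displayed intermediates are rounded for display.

class = single-mesh tooth geometry [base-circle involute, m = 3.615, 78T]
pitch radius r_p = m·N/2 = 3.615·78/2 = 140.985000
base radius r_b = r_p·cos α = 140.985000·cos 22.486° = 130.266335
roll angle φ = 14.969° = 0.26125834 rad
x = r_b·(cos φ + φ·sin φ) = 134.636485
y = r_b·(sin φ − φ·cos φ) = 0.769049

x=134.636485 y=0.769049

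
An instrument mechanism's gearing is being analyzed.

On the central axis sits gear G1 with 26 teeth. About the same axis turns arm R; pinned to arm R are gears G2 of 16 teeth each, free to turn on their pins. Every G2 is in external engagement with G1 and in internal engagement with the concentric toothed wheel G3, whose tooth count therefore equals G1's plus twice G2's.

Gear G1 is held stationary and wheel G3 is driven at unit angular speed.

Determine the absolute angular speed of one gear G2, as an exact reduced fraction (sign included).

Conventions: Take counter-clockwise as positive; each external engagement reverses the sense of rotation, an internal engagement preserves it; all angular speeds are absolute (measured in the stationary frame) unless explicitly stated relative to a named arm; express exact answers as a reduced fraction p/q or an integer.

class = planetary set [G3 = 26+2·16 = 58; Willis about the carrier]
ring teeth: 26 + 2·16 = 58
26(ω_sun−ω_arm) = −58(ω_ring−ω_arm),  ω_sun = 0, ω_ring = 1
26(0−ω_arm) = −58(1−ω_arm)  ⇒  84·ω_arm = 58  ⇒  ω_arm = 29/42
sun–planet mesh: 26·(0−29/42) = −16·(ω_p−ω_arm)  ⇒  ω_p−ω_arm = 377/336
ω_p = 29/42 + 377/336 = 29/16
exact speed ratio = 29/16

29/16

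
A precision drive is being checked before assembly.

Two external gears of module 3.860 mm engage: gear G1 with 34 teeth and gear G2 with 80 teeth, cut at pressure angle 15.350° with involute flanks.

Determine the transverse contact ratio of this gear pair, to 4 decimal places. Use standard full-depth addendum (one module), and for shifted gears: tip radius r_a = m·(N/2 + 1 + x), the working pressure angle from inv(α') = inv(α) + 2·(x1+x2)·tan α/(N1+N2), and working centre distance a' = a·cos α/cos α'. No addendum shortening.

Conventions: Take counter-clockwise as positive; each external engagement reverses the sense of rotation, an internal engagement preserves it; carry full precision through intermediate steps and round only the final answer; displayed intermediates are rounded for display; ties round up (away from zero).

recognized (one external pair, fixed centres): single-mesh tooth geometry, m = 3.860, N1 = 34, N2 = 80
base radii: r_b1 = 63.279123, r_b2 = 148.892055
tip radii: r_a1 = 69.480000, r_a2 = 158.260000
no profile shift: α' = α, a' = a
action lengths: √(r_a1²−r_b1²) = 28.691862, √(r_a2²−r_b2²) = 53.641250
base pitch p_b = π·m·cos α = 11.693955
CR = (28.691862 + 53.641250 − 220.020000·sin 15.35000°)/11.693955 = 2.060089
contact ratio ≈ 2.0601

2.0601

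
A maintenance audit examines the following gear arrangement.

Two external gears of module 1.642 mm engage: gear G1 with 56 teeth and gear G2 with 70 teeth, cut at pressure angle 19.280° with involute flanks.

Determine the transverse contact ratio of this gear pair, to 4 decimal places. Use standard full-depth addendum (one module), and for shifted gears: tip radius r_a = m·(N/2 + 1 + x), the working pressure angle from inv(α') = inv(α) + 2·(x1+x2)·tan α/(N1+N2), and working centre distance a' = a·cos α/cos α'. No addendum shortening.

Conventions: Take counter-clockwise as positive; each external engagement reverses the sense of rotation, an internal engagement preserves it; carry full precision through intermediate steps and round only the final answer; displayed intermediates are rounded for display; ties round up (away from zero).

1.8334

single-mesh involute tooth geometry (56T engaging 70T at module 1.642)
base radii: r_b1 = 43.397494, r_b2 = 54.246868
tip radii: r_a1 = 47.618000, r_a2 = 59.112000
no profile shift: α' = α, a' = a
action lengths: √(r_a1²−r_b1²) = 19.599271, √(r_a2²−r_b2²) = 23.484162
base pitch p_b = π·m·cos α = 4.869187
CR = (19.599271 + 23.484162 − 103.446000·sin 19.28000°)/4.869187 = 1.833391
contact ratio ≈ 1.8334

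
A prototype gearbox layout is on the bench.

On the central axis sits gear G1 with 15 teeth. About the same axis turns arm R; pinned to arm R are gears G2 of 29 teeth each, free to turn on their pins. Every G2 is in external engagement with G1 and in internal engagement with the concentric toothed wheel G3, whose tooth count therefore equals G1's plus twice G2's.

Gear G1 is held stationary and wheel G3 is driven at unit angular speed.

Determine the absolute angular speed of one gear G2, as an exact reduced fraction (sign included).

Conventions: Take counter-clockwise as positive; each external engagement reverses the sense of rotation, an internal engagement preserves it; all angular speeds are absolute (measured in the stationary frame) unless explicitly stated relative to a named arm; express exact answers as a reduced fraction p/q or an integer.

73/58

topology: planetary set — G1 15T / G2 29T / G3 73T, arm = carrier (Willis)
ring teeth: 15 + 2·29 = 73
15(ω_sun−ω_arm) = −73(ω_ring−ω_arm),  ω_sun = 0, ω_ring = 1
15(0−ω_arm) = −73(1−ω_arm)  ⇒  88·ω_arm = 73  ⇒  ω_arm = 73/88
sun–planet mesh: 15·(0−73/88) = −29·(ω_p−ω_arm)  ⇒  ω_p−ω_arm = 1095/2552
ω_p = 73/88 + 1095/2552 = 73/58
exact speed ratio = 73/58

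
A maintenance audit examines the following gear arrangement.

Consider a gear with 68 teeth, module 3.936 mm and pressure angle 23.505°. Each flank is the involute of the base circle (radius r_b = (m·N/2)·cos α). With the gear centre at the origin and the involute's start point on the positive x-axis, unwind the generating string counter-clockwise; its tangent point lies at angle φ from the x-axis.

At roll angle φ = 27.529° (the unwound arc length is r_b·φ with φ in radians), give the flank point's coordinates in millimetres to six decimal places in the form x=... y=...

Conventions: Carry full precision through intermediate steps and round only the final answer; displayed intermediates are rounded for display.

recognized (one wheel, involute flank): single-mesh tooth geometry, m = 3.936, N = 68
pitch radius r_p = m·N/2 = 3.936·68/2 = 133.824000
base radius r_b = r_p·cos α = 133.824000·cos 23.505° = 122.719990
roll angle φ = 27.529° = 0.48047169 rad
x = r_b·(cos φ + φ·sin φ) = 136.078040
y = r_b·(sin φ − φ·cos φ) = 4.433415

x=136.078040 y=4.433415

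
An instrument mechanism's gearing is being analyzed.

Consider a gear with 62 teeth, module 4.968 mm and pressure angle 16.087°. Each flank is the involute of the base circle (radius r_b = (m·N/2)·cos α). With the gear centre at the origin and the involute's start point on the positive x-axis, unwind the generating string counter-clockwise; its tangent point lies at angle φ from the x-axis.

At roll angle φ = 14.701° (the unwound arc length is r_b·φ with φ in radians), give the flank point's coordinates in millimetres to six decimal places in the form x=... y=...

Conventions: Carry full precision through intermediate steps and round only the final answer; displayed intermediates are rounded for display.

class = single-mesh tooth geometry [base-circle involute, m = 4.968, 62T]
pitch radius r_p = m·N/2 = 4.968·62/2 = 154.008000
base radius r_b = r_p·cos α = 154.008000·cos 16.087° = 147.977362
roll angle φ = 14.701° = 0.25658085 rad
x = r_b·(cos φ + φ·sin φ) = 152.768438
y = r_b·(sin φ − φ·cos φ) = 0.827723

x=152.768438 y=0.827723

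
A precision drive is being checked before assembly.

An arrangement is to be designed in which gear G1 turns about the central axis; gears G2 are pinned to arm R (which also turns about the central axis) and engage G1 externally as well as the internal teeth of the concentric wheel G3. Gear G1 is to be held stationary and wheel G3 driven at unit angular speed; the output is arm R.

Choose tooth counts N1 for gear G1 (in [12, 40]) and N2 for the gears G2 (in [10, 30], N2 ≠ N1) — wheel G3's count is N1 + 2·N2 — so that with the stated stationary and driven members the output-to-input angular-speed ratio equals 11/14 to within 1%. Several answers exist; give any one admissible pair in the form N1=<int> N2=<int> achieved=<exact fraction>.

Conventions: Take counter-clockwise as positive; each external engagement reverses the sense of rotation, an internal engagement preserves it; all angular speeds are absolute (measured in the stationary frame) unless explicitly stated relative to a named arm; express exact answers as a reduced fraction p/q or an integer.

N1=12 N2=16 achieved=11/14

topology: planetary set — design target 11/14, arm = carrier (Willis)
Willis with ω_sun = 0: ω_arm/ω_ring = N3/(N1+N3); set equal to 11/14  ⇒  N3/N1 = (11/14)/(1 − 11/14) = 11/3
N3 = N1 + 2·N2  ⇒  N2/N1 = (N3/N1 − 1)/2 = (11/3 − 1)/2 = 4/3
smallest multiple with N1 ≥ 12 and N2 ≥ 10: k = 4  ⇒  N1 = 4·3 = 12, N2 = 4·4 = 16 (N1 ≤ 40, N2 ≤ 30, N2 ≠ N1 ✓), N3 = 12 + 2·16 = 44
check: N3/(N1+N3) with N1 = 12, N3 = 44 gives 11/14; |achieved − target| = 0 ≤ 11/1400 ✓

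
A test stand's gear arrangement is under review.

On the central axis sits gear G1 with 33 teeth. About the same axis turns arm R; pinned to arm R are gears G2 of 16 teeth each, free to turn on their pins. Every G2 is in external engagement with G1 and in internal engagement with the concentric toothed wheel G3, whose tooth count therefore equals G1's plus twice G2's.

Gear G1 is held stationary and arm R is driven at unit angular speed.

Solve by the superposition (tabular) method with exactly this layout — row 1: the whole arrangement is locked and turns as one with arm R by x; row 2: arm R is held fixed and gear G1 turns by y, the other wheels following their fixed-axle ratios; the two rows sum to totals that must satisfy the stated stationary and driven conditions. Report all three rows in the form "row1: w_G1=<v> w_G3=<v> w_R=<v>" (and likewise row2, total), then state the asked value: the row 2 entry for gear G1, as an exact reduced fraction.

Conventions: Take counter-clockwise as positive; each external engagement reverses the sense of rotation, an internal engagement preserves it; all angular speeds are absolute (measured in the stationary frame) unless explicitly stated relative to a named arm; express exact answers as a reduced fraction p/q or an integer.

planetary set (33T centre, 16T on arm, 65T internal) — Willis relation
row 1: whole set turns with the arm by x
superposition row 2 [arm held]: sun y, ring −(33/65)·y, arm 0
boundary: total ω_sun = x + y = 0 and total ω_arm = x = 1  ⇒  y = -1, x = 1
row 2 ring = −(33/65)·(-1) = 33/65
totals (row 1 + row 2): sun 1 + (-1) = 0, ring 1 + 33/65 = 98/65, arm 1 + 0 = 1
asked cell (row2, sun) = -1

row1: w_G1=1 w_G3=1 w_R=1
row2: w_G1=-1 w_G3=33/65 w_R=0
total: w_G1=0 w_G3=98/65 w_R=1
asked value: -1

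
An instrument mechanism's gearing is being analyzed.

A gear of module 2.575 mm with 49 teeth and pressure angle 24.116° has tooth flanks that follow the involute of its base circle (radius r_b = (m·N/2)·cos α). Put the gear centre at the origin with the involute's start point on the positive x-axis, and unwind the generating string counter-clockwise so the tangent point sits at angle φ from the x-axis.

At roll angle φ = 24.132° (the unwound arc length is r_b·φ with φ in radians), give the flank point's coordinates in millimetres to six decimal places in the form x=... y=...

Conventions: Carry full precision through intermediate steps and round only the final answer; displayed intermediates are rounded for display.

x=62.464261 y=1.408795

recognized (one wheel, involute flank): single-mesh tooth geometry, m = 2.575, N = 49
pitch radius r_p = m·N/2 = 2.575·49/2 = 63.087500
base radius r_b = r_p·cos α = 63.087500·cos 24.116° = 57.581230
roll angle φ = 24.132° = 0.42118286 rad
x = r_b·(cos φ + φ·sin φ) = 62.464261
y = r_b·(sin φ − φ·cos φ) = 1.408795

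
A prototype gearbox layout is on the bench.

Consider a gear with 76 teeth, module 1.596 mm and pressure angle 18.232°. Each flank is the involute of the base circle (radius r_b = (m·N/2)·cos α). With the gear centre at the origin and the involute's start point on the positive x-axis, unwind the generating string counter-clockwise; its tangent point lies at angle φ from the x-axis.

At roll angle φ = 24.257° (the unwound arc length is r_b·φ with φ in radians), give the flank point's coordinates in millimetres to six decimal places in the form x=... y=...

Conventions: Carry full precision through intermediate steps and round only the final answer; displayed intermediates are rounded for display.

x=62.536626 y=1.431085

recognized (one wheel, involute flank): single-mesh tooth geometry, m = 1.596, N = 76
pitch radius r_p = m·N/2 = 1.596·76/2 = 60.648000
base radius r_b = r_p·cos α = 60.648000·cos 18.232° = 57.603317
roll angle φ = 24.257° = 0.42336452 rad
x = r_b·(cos φ + φ·sin φ) = 62.536626
y = r_b·(sin φ − φ·cos φ) = 1.431085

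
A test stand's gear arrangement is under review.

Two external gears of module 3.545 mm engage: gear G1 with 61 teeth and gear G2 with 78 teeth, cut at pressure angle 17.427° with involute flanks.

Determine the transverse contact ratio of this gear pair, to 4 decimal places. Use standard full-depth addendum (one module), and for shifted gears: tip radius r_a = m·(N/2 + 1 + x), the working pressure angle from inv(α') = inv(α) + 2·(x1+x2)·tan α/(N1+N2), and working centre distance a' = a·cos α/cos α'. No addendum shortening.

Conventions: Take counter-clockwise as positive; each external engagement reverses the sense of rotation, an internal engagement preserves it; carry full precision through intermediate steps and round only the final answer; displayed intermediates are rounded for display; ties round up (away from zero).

1.9759

single-mesh involute tooth geometry (61T engaging 78T at module 3.545)
base radii: r_b1 = 103.159602, r_b2 = 131.908999
tip radii: r_a1 = 111.667500, r_a2 = 141.800000
no profile shift: α' = α, a' = a
action lengths: √(r_a1²−r_b1²) = 42.751925, √(r_a2²−r_b2²) = 52.031298
base pitch p_b = π·m·cos α = 10.625752
CR = (42.751925 + 52.031298 − 246.377500·sin 17.42700°)/10.625752 = 1.975909
contact ratio ≈ 1.9759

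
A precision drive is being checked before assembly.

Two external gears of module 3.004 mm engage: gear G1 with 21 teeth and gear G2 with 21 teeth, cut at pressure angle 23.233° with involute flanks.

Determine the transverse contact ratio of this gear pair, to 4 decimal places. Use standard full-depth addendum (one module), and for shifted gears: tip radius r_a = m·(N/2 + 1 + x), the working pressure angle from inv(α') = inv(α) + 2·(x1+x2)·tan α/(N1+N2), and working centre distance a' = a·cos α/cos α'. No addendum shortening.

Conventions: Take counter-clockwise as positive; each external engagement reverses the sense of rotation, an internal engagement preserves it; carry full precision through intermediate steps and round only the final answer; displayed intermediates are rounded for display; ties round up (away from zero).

class = single-mesh tooth geometry [involute pair 21T × 21T, m = 3.004]
base radii: r_b1 = 28.984205, r_b2 = 28.984205
tip radii: r_a1 = 34.546000, r_a2 = 34.546000
no profile shift: α' = α, a' = a
action lengths: √(r_a1²−r_b1²) = 18.797392, √(r_a2²−r_b2²) = 18.797392
base pitch p_b = π·m·cos α = 8.672054
CR = (18.797392 + 18.797392 − 63.084000·sin 23.23300°)/8.672054 = 1.465623
contact ratio ≈ 1.4656

1.4656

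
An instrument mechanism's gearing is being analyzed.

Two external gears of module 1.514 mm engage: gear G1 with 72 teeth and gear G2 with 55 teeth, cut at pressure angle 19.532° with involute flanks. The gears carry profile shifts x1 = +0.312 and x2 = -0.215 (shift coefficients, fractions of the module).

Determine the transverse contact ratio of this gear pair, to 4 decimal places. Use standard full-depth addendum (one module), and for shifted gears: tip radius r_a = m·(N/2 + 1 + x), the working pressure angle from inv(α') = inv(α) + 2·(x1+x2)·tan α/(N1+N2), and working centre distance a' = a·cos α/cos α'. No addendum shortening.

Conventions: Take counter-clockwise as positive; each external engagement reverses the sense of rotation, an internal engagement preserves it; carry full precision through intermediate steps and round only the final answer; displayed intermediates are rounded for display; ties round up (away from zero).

recognized (one external pair, fixed centres): single-mesh tooth geometry, m = 1.514, N1 = 72, N2 = 55
base radii: r_b1 = 51.367562, r_b2 = 39.239110
tip radii: r_a1 = 56.490368, r_a2 = 42.823490
inv(α') = inv(19.532°) + 2·(+0.312-0.215)·tan α/(72+55) = 0.01439143  ⇒  α' = 19.77542°
a' = a·cos α / cos α' = 96.1390·cos 19.532°/cos 19.77542° = 96.284982
action lengths: √(r_a1²−r_b1²) = 23.506067, √(r_a2²−r_b2²) = 17.150613
base pitch p_b = π·m·cos α = 4.482665
CR = (23.506067 + 17.150613 − 96.284982·sin 19.77542°)/4.482665 = 1.802538
contact ratio ≈ 1.8025

1.8025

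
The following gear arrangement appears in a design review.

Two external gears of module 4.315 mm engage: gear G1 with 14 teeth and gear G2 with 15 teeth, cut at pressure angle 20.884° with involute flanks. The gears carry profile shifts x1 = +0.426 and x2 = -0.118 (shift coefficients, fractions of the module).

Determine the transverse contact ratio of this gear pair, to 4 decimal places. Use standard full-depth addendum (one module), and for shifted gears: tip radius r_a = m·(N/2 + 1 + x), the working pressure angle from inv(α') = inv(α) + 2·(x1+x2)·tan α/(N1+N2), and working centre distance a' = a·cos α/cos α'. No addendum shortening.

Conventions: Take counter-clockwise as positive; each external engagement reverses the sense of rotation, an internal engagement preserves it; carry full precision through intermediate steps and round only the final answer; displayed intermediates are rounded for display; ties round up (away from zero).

topology: single-mesh involute geometry — m = 4.315, 14T/15T pair
base radii: r_b1 = 28.220654, r_b2 = 30.236415
tip radii: r_a1 = 36.358190, r_a2 = 36.168330
inv(α') = inv(20.884°) + 2·(+0.426-0.118)·tan α/(14+15) = 0.02515287  ⇒  α' = 23.64831°
a' = a·cos α / cos α' = 62.5675·cos 20.884°/cos 23.64831° = 63.816031
action lengths: √(r_a1²−r_b1²) = 22.924063, √(r_a2²−r_b2²) = 19.847098
base pitch p_b = π·m·cos α = 12.665400
CR = (22.924063 + 19.847098 − 63.816031·sin 23.64831°)/12.665400 = 1.355913
contact ratio ≈ 1.3559

1.3559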